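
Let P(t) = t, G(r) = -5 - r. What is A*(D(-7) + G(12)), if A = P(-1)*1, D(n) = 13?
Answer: 4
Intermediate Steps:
A = -1 (A = -1*1 = -1)
A*(D(-7) + G(12)) = -(13 + (-5 - 1*12)) = -(13 + (-5 - 12)) = -(13 - 17) = -1*(-4) = 4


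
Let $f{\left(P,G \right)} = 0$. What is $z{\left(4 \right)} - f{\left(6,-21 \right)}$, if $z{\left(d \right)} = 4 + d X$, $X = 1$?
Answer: $8$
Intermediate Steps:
$z{\left(d \right)} = 4 + d$ ($z{\left(d \right)} = 4 + d 1 = 4 + d$)
$z{\left(4 \right)} - f{\left(6,-21 \right)} = \left(4 + 4\right) - 0 = 8 + 0 = 8$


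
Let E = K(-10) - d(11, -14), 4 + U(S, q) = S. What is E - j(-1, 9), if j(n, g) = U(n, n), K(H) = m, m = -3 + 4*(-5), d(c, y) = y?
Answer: -4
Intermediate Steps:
m = -23 (m = -3 - 20 = -23)
K(H) = -23
U(S, q) = -4 + S
j(n, g) = -4 + n
E = -9 (E = -23 - 1*(-14) = -23 + 14 = -9)
E - j(-1, 9) = -9 - (-4 - 1) = -9 - 1*(-5) = -9 + 5 = -4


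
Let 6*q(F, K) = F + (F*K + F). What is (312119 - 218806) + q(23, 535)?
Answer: 190743/2 ≈ 95372.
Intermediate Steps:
q(F, K) = F/3 + F*K/6 (q(F, K) = (F + (F*K + F))/6 = (F + (F + F*K))/6 = (2*F + F*K)/6 = F/3 + F*K/6)
(312119 - 218806) + q(23, 535) = (312119 - 218806) + (1/6)*23*(2 + 535) = 93313 + (1/6)*23*537 = 93313 + 4117/2 = 190743/2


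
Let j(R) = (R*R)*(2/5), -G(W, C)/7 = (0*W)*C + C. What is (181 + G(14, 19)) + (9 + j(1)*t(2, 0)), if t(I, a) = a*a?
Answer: 57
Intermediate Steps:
t(I, a) = a²
G(W, C) = -7*C (G(W, C) = -7*((0*W)*C + C) = -7*(0*C + C) = -7*(0 + C) = -7*C)
j(R) = 2*R²/5 (j(R) = R²*(2*(⅕)) = R²*(⅖) = 2*R²/5)
(181 + G(14, 19)) + (9 + j(1)*t(2, 0)) = (181 - 7*19) + (9 + ((⅖)*1²)*0²) = (181 - 133) + (9 + ((⅖)*1)*0) = 48 + (9 + (⅖)*0) = 48 + (9 + 0) = 48 + 9 = 57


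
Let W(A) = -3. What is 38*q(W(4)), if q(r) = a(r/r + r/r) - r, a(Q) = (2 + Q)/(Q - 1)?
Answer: 266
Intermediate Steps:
a(Q) = (2 + Q)/(-1 + Q)
q(r) = 4 - r (q(r) = (2 + (r/r + r/r))/(-1 + (r/r + r/r)) - r = (2 + (1 + 1))/(-1 + (1 + 1)) - r = (2 + 2)/(-1 + 2) - r = 4/1 - r = 1*4 - r = 4 - r)
38*q(W(4)) = 38*(4 - 1*(-3)) = 38*(4 + 3) = 38*7 = 266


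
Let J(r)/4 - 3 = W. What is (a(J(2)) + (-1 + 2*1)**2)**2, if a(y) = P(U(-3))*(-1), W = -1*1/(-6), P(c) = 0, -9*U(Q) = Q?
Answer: 1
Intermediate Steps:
U(Q) = -Q/9
W = 1/6 (W = -1*(-1/6) = 1/6 ≈ 0.16667)
J(r) = 38/3 (J(r) = 12 + 4*(1/6) = 12 + 2/3 = 38/3)
a(y) = 0 (a(y) = 0*(-1) = 0)
(a(J(2)) + (-1 + 2*1)**2)**2 = (0 + (-1 + 2*1)**2)**2 = (0 + (-1 + 2)**2)**2 = (0 + 1**2)**2 = (0 + 1)**2 = 1**2 = 1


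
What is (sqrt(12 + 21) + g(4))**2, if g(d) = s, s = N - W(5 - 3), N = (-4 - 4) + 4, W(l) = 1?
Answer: (5 - sqrt(33))**2 ≈ 0.55437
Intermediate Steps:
N = -4 (N = -8 + 4 = -4)
s = -5 (s = -4 - 1*1 = -4 - 1 = -5)
g(d) = -5
(sqrt(12 + 21) + g(4))**2 = (sqrt(12 + 21) - 5)**2 = (sqrt(33) - 5)**2 = (-5 + sqrt(33))**2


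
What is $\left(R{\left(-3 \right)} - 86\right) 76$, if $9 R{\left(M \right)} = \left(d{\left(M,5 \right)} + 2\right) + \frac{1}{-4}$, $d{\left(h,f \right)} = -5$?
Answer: $- \frac{59071}{9} \approx -6563.4$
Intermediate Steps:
$R{\left(M \right)} = - \frac{13}{36}$ ($R{\left(M \right)} = \frac{\left(-5 + 2\right) + \frac{1}{-4}}{9} = \frac{-3 - \frac{1}{4}}{9} = \frac{1}{9} \left(- \frac{13}{4}\right) = - \frac{13}{36}$)
$\left(R{\left(-3 \right)} - 86\right) 76 = \left(- \frac{13}{36} - 86\right) 76 = \left(- \frac{3109}{36}\right) 76 = - \frac{59071}{9}$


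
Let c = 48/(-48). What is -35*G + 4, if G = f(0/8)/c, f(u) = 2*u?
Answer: 4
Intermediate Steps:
c = -1 (c = 48*(-1/48) = -1)
G = 0 (G = (2*(0/8))/(-1) = (2*(0*(⅛)))*(-1) = (2*0)*(-1) = 0*(-1) = 0)
-35*G + 4 = -35*0 + 4 = 0 + 4 = 4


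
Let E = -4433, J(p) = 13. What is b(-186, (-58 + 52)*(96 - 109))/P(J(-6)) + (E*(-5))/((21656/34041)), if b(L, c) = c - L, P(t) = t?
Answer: 9814461129/281528 ≈ 34861.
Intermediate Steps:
b(-186, (-58 + 52)*(96 - 109))/P(J(-6)) + (E*(-5))/((21656/34041)) = ((-58 + 52)*(96 - 109) - 1*(-186))/13 + (-4433*(-5))/((21656/34041)) = (-6*(-13) + 186)*(1/13) + 22165/((21656*(1/34041))) = (78 + 186)*(1/13) + 22165/(21656/34041) = 264*(1/13) + 22165*(34041/21656) = 264/13 + 754518765/21656 = 9814461129/281528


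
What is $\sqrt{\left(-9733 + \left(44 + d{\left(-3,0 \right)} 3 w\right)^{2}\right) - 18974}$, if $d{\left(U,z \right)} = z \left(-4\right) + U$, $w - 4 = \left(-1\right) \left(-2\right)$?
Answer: $i \sqrt{28607} \approx 169.14 i$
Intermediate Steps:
$w = 6$ ($w = 4 - -2 = 4 + 2 = 6$)
$d{\left(U,z \right)} = U - 4 z$ ($d{\left(U,z \right)} = - 4 z + U = U - 4 z$)
$\sqrt{\left(-9733 + \left(44 + d{\left(-3,0 \right)} 3 w\right)^{2}\right) - 18974} = \sqrt{\left(-9733 + \left(44 + \left(-3 - 0\right) 3 \cdot 6\right)^{2}\right) - 18974} = \sqrt{\left(-9733 + \left(44 + \left(-3 + 0\right) 3 \cdot 6\right)^{2}\right) - 18974} = \sqrt{\left(-9733 + \left(44 + \left(-3\right) 3 \cdot 6\right)^{2}\right) - 18974} = \sqrt{\left(-9733 + \left(44 - 54\right)^{2}\right) - 18974} = \sqrt{\left(-9733 + \left(-10\right)^{2}\right) - 18974} = \sqrt{\left(-9733 + 100\right) - 18974} = \sqrt{-9633 - 18974} = \sqrt{-28607} = i \sqrt{28607}$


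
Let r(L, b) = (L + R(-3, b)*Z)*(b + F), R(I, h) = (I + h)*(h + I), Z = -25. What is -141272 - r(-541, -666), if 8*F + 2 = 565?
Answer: -26659706083/4 ≈ -6.6649e+9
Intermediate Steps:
R(I, h) = (I + h)**2 (R(I, h) = (I + h)*(I + h) = (I + h)**2)
F = 563/8 (F = -1/4 + (1/8)*565 = -1/4 + 565/8 = 563/8 ≈ 70.375)
r(L, b) = (563/8 + b)*(L - 25*(-3 + b)**2) (r(L, b) = (L + (-3 + b)**2*(-25))*(b + 563/8) = (L - 25*(-3 + b)**2)*(563/8 + b) = (563/8 + b)*(L - 25*(-3 + b)**2))
-141272 - r(-541, -666) = -141272 - (-14075*(-3 - 666)**2/8 + (563/8)*(-541) - 541*(-666) - 25*(-666)*(-3 - 666)**2) = -141272 - (-14075/8*(-669)**2 - 304583/8 + 360306 - 25*(-666)*(-669)**2) = -141272 - (-14075/8*447561 - 304583/8 + 360306 - 25*(-666)*447561) = -141272 - (-6299421075/8 - 304583/8 + 360306 + 7451890650) = -141272 - 1*26659140995/4 = -141272 - 26659140995/4 = -26659706083/4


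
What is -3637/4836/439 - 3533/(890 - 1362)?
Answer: 1874714117/250514472 ≈ 7.4835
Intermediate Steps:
-3637/4836/439 - 3533/(890 - 1362) = -3637*1/4836*(1/439) - 3533/(-472) = -3637/4836*1/439 - 3533*(-1/472) = -3637/2123004 + 3533/472 = 1874714117/250514472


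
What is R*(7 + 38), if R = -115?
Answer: -5175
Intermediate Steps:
R*(7 + 38) = -115*(7 + 38) = -115*45 = -5175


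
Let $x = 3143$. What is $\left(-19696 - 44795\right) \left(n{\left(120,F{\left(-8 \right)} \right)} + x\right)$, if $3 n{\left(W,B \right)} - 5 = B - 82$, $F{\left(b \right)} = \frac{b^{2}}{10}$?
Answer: $- \frac{1005887624}{5} \approx -2.0118 \cdot 10^{8}$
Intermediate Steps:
$F{\left(b \right)} = \frac{b^{2}}{10}$ ($F{\left(b \right)} = b^{2} \cdot \frac{1}{10} = \frac{b^{2}}{10}$)
$n{\left(W,B \right)} = - \frac{77}{3} + \frac{B}{3}$ ($n{\left(W,B \right)} = \frac{5}{3} + \frac{B - 82}{3} = \frac{5}{3} + \frac{-82 + B}{3} = \frac{5}{3} + \left(- \frac{82}{3} + \frac{B}{3}\right) = - \frac{77}{3} + \frac{B}{3}$)
$\left(-19696 - 44795\right) \left(n{\left(120,F{\left(-8 \right)} \right)} + x\right) = \left(-19696 - 44795\right) \left(\left(- \frac{77}{3} + \frac{\frac{1}{10} \left(-8\right)^{2}}{3}\right) + 3143\right) = - 64491 \left(\left(- \frac{77}{3} + \frac{\frac{1}{10} \cdot 64}{3}\right) + 3143\right) = - 64491 \left(\left(- \frac{77}{3} + \frac{1}{3} \cdot \frac{32}{5}\right) + 3143\right) = - 64491 \left(\left(- \frac{77}{3} + \frac{32}{15}\right) + 3143\right) = - 64491 \left(- \frac{353}{15} + 3143\right) = \left(-64491\right) \frac{46792}{15} = - \frac{1005887624}{5}$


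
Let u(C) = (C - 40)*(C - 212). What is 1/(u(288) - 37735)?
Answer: -1/18887 ≈ -5.2946e-5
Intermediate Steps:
u(C) = (-212 + C)*(-40 + C) (u(C) = (-40 + C)*(-212 + C) = (-212 + C)*(-40 + C))
1/(u(288) - 37735) = 1/((8480 + 288**2 - 252*288) - 37735) = 1/((8480 + 82944 - 72576) - 37735) = 1/(18848 - 37735) = 1/(-18887) = -1/18887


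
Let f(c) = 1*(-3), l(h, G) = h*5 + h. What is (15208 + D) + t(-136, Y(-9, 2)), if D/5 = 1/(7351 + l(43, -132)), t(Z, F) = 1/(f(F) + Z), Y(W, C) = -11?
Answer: 16084749494/1057651 ≈ 15208.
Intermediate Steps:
l(h, G) = 6*h (l(h, G) = 5*h + h = 6*h)
f(c) = -3
t(Z, F) = 1/(-3 + Z)
D = 5/7609 (D = 5/(7351 + 6*43) = 5/(7351 + 258) = 5/7609 ≈ 0.00065712)
(15208 + D) + t(-136, Y(-9, 2)) = (15208 + 5/7609) + 1/(-3 - 136) = 115717677/7609 + 1/(-139) = 115717677/7609 - 1/139 = 16084749494/1057651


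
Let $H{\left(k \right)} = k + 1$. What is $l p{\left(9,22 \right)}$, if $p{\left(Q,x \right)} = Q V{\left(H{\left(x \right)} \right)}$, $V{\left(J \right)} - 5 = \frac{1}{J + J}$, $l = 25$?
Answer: $\frac{51975}{46} \approx 1129.9$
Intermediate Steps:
$H{\left(k \right)} = 1 + k$
$V{\left(J \right)} = 5 + \frac{1}{2 J}$ ($V{\left(J \right)} = 5 + \frac{1}{J + J} = 5 + \frac{1}{2 J}$)
$p{\left(Q,x \right)} = Q \left(5 + \frac{1}{2 \left(1 + x\right)}\right)$
$l p{\left(9,22 \right)} = 25 \cdot \frac{1}{2} \cdot 9 \frac{1}{1 + 22} \left(11 + 10 \cdot 22\right) = 25 \cdot \frac{1}{2} \cdot 9 \cdot \frac{1}{23} \left(11 + 220\right) = 25 \cdot \frac{1}{2} \cdot 9 \cdot \frac{1}{23} \cdot 231 = 25 \cdot \frac{2079}{46} = \frac{51975}{46}$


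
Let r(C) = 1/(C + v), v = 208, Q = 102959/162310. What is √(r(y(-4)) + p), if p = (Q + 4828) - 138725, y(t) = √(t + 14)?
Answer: √(-733707002547997180 - 3527437638906410*√10)/(162310*√(208 + √10)) ≈ 365.92*I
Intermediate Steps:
Q = 102959/162310 (Q = 102959*(1/162310) = 102959/162310 ≈ 0.63434)
y(t) = √(14 + t)
r(C) = 1/(208 + C) (r(C) = 1/(C + 208) = 1/(208 + C))
p = -21732719111/162310 (p = (102959/162310 + 4828) - 138725 = 783735639/162310 - 138725 = -21732719111/162310 ≈ -1.3390e+5)
√(r(y(-4)) + p) = √(1/(208 + √(14 - 4)) - 21732719111/162310) = √(1/(208 + √10) - 21732719111/162310) = √(-21732719111/162310 + 1/(208 + √10))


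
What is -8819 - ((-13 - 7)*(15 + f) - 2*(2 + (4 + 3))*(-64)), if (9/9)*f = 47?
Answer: -8731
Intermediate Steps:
f = 47
-8819 - ((-13 - 7)*(15 + f) - 2*(2 + (4 + 3))*(-64)) = -8819 - ((-13 - 7)*(15 + 47) - 2*(2 + (4 + 3))*(-64)) = -8819 - (-20*62 - 2*(2 + 7)*(-64)) = -8819 - (-1240 - 2*9*(-64)) = -8819 - (-1240 - 18*(-64)) = -8819 - (-1240 + 1152) = -8819 - 1*(-88) = -8819 + 88 = -8731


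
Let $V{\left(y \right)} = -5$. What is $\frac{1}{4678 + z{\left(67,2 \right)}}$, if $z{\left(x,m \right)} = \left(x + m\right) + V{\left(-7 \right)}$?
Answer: $\frac{1}{4742} \approx 0.00021088$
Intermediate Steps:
$z{\left(x,m \right)} = -5 + m + x$ ($z{\left(x,m \right)} = \left(x + m\right) - 5 = \left(m + x\right) - 5 = -5 + m + x$)
$\frac{1}{4678 + z{\left(67,2 \right)}} = \frac{1}{4678 + \left(-5 + 2 + 67\right)} = \frac{1}{4678 + 64} = \frac{1}{4742}$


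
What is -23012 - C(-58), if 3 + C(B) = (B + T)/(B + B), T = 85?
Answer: -2669017/116 ≈ -23009.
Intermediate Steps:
C(B) = -3 + (85 + B)/(2*B) (C(B) = -3 + (B + 85)/(B + B) = -3 + (85 + B)/((2*B)) = -3 + (85 + B)*(1/(2*B)) = -3 + (85 + B)/(2*B))
-23012 - C(-58) = -23012 - 5*(17 - 1*(-58))/(2*(-58)) = -23012 - 5*(-1)*(17 + 58)/(2*58) = -23012 - 5*(-1)*75/(2*58) = -23012 - 1*(-375/116) = -23012 + 375/116 = -2669017/116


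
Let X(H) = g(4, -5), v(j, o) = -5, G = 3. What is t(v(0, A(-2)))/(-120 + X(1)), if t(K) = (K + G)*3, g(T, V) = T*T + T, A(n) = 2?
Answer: 3/50 ≈ 0.060000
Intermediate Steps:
g(T, V) = T + T**2 (g(T, V) = T**2 + T = T + T**2)
t(K) = 9 + 3*K (t(K) = (K + 3)*3 = (3 + K)*3 = 9 + 3*K)
X(H) = 20 (X(H) = 4*(1 + 4) = 4*5 = 20)
t(v(0, A(-2)))/(-120 + X(1)) = (9 + 3*(-5))/(-120 + 20) = (9 - 15)/(-100) = -1/100*(-6) = 3/50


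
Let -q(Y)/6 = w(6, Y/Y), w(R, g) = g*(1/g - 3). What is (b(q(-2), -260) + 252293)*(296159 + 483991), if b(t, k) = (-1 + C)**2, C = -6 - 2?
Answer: 196889576100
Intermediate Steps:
w(R, g) = g*(-3 + 1/g)
C = -8
q(Y) = 12 (q(Y) = -6*(1 - 3*Y/Y) = -6*(1 - 3*1) = -6*(1 - 3) = -6*(-2) = 12)
b(t, k) = 81 (b(t, k) = (-1 - 8)**2 = (-9)**2 = 81)
(b(q(-2), -260) + 252293)*(296159 + 483991) = (81 + 252293)*(296159 + 483991) = 252374*780150 = 196889576100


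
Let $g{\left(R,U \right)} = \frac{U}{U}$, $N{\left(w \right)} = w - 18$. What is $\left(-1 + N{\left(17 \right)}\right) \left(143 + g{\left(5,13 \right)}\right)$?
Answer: $-288$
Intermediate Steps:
$N{\left(w \right)} = -18 + w$
$g{\left(R,U \right)} = 1$
$\left(-1 + N{\left(17 \right)}\right) \left(143 + g{\left(5,13 \right)}\right) = \left(-1 + \left(-18 + 17\right)\right) \left(143 + 1\right) = \left(-1 - 1\right) 144 = \left(-2\right) 144 = -288$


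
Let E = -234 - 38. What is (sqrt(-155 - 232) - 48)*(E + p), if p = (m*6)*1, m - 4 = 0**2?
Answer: 11904 - 744*I*sqrt(43) ≈ 11904.0 - 4878.7*I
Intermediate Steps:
m = 4 (m = 4 + 0**2 = 4 + 0 = 4)
E = -272
p = 24 (p = (4*6)*1 = 24*1 = 24)
(sqrt(-155 - 232) - 48)*(E + p) = (sqrt(-155 - 232) - 48)*(-272 + 24) = (sqrt(-387) - 48)*(-248) = (3*I*sqrt(43) - 48)*(-248) = (-48 + 3*I*sqrt(43))*(-248) = 11904 - 744*I*sqrt(43)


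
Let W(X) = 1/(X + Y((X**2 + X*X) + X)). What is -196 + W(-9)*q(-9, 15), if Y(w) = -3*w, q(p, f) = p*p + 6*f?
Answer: -10211/52 ≈ -196.37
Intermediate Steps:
q(p, f) = p**2 + 6*f
W(X) = 1/(-6*X**2 - 2*X) (W(X) = 1/(X - 3*((X**2 + X*X) + X)) = 1/(X - 3*((X**2 + X**2) + X)) = 1/(X - 3*(2*X**2 + X)) = 1/(X - 3*(X + 2*X**2)) = 1/(X + (-6*X**2 - 3*X)) = 1/(-6*X**2 - 2*X))
-196 + W(-9)*q(-9, 15) = -196 + (-1/2/(-9*(1 + 3*(-9))))*((-9)**2 + 6*15) = -196 + (-1/2*(-1/9)/(1 - 27))*(81 + 90) = -196 - 1/2*(-1/9)/(-26)*171 = -196 - 1/2*(-1/9)*(-1/26)*171 = -196 - 1/468*171 = -196 - 19/52 = -10211/52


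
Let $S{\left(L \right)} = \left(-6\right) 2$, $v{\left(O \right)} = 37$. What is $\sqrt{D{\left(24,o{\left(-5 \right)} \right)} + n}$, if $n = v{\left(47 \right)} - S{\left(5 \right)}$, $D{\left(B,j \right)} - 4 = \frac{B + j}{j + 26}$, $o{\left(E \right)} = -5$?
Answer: $\frac{2 \sqrt{5943}}{21} \approx 7.342$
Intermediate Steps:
$S{\left(L \right)} = -12$
$D{\left(B,j \right)} = 4 + \frac{B + j}{26 + j}$ ($D{\left(B,j \right)} = 4 + \frac{B + j}{j + 26} = 4 + \frac{B + j}{26 + j}$)
$n = 49$ ($n = 37 - -12 = 37 + 12 = 49$)
$\sqrt{D{\left(24,o{\left(-5 \right)} \right)} + n} = \sqrt{\frac{104 + 24 + 5 \left(-5\right)}{26 - 5} + 49} = \sqrt{\frac{104 + 24 - 25}{21} + 49} = \sqrt{\frac{1}{21} \cdot 103 + 49} = \sqrt{\frac{103}{21} + 49} = \sqrt{\frac{1132}{21}} = \frac{2 \sqrt{5943}}{21}$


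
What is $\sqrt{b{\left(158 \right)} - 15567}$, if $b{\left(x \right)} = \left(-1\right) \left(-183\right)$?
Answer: $2 i \sqrt{3846} \approx 124.03 i$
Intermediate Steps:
$b{\left(x \right)} = 183$
$\sqrt{b{\left(158 \right)} - 15567} = \sqrt{183 - 15567} = \sqrt{-15384} = 2 i \sqrt{3846}$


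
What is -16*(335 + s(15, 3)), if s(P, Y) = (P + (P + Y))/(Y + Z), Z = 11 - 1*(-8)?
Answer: -5384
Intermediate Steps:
Z = 19 (Z = 11 + 8 = 19)
s(P, Y) = (Y + 2*P)/(19 + Y) (s(P, Y) = (P + (P + Y))/(Y + 19) = (Y + 2*P)/(19 + Y))
-16*(335 + s(15, 3)) = -16*(335 + (3 + 2*15)/(19 + 3)) = -16*(335 + (3 + 30)/22) = -16*(335 + (1/22)*33) = -16*(335 + 3/2) = -16*673/2 = -5384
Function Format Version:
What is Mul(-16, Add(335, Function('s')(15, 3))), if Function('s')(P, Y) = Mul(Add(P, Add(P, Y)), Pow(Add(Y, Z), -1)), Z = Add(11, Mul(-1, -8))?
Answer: -5384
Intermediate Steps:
Z = 19 (Z = Add(11, 8) = 19)
Function('s')(P, Y) = Mul(Pow(Add(19, Y), -1), Add(Y, Mul(2, P))) (Function('s')(P, Y) = Mul(Add(P, Add(P, Y)), Pow(Add(Y, 19), -1)) = Mul(Add(Y, Mul(2, P)), Pow(Add(19, Y), -1)) = Mul(Pow(Add(19, Y), -1), Add(Y, Mul(2, P))))
Mul(-16, Add(335, Function('s')(15, 3))) = Mul(-16, Add(335, Mul(Pow(Add(19, 3), -1), Add(3, Mul(2, 15))))) = Mul(-16, Add(335, Mul(Pow(22, -1), Add(3, 30)))) = Mul(-16, Add(335, Mul(Rational(1, 22), 33))) = Mul(-16, Add(335, Rational(3, 2))) = Mul(-16, Rational(673, 2)) = -5384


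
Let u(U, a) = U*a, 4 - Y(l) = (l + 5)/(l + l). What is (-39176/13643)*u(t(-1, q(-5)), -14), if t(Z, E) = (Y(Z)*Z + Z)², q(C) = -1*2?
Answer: 3839248/1949 ≈ 1969.9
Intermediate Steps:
Y(l) = 4 - (5 + l)/(2*l) (Y(l) = 4 - (l + 5)/(l + l) = 4 - (5 + l)/(2*l))
q(C) = -2
t(Z, E) = (-5/2 + 9*Z/2)² (t(Z, E) = (((-5 + 7*Z)/(2*Z))*Z + Z)² = ((-5/2 + 7*Z/2) + Z)² = (-5/2 + 9*Z/2)²)
(-39176/13643)*u(t(-1, q(-5)), -14) = (-39176/13643)*(((-5 + 9*(-1))²/4)*(-14)) = (-39176*1/13643)*(((-5 - 9)²/4)*(-14)) = -39176*(¼)*(-14)²*(-14)/13643 = -39176*(¼)*196*(-14)/13643 = -274232*(-14)/1949 = -39176/13643*(-686) = 3839248/1949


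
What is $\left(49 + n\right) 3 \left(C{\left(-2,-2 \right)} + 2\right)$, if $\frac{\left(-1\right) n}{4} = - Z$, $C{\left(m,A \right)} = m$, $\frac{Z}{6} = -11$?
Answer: $0$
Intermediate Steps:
$Z = -66$ ($Z = 6 \left(-11\right) = -66$)
$n = -264$ ($n = - 4 \left(\left(-1\right) \left(-66\right)\right) = \left(-4\right) 66 = -264$)
$\left(49 + n\right) 3 \left(C{\left(-2,-2 \right)} + 2\right) = \left(49 - 264\right) 3 \left(-2 + 2\right) = - 215 \cdot 3 \cdot 0 = \left(-215\right) 0 = 0$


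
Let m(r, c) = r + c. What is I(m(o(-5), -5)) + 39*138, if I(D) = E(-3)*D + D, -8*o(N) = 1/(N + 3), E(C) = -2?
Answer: 86191/16 ≈ 5386.9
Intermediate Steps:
o(N) = -1/(8*(3 + N)) (o(N) = -1/(8*(N + 3)) = -1/(8*(3 + N)))
m(r, c) = c + r
I(D) = -D (I(D) = -2*D + D = -D)
I(m(o(-5), -5)) + 39*138 = -(-5 - 1/(24 + 8*(-5))) + 39*138 = -(-5 - 1/(24 - 40)) + 5382 = -(-5 - 1/(-16)) + 5382 = -(-5 - 1*(-1/16)) + 5382 = -(-5 + 1/16) + 5382 = -1*(-79/16) + 5382 = 79/16 + 5382 = 86191/16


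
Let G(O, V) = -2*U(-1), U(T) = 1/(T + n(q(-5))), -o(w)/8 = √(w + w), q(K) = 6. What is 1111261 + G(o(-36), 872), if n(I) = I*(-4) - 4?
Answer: 32226571/29 ≈ 1.1113e+6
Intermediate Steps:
o(w) = -8*√2*√w (o(w) = -8*√(w + w) = -8*√2*√w)
n(I) = -4 - 4*I (n(I) = -4*I - 4 = -4 - 4*I)
U(T) = 1/(-28 + T) (U(T) = 1/(T + (-4 - 4*6)) = 1/(T + (-4 - 24)) = 1/(T - 28) = 1/(-28 + T))
G(O, V) = 2/29 (G(O, V) = -2/(-28 - 1) = -2/(-29) = -2*(-1/29) = 2/29)
1111261 + G(o(-36), 872) = 1111261 + 2/29 = 32226571/29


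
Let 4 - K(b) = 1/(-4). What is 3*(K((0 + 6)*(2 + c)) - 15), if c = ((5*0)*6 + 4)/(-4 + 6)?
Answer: -129/4 ≈ -32.250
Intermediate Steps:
c = 2 (c = (0*6 + 4)/2 = (0 + 4)*(½) = 4*(½) = 2)
K(b) = 17/4 (K(b) = 4 - 1/(-4) = 4 - 1*(-¼) = 4 + ¼ = 17/4)
3*(K((0 + 6)*(2 + c)) - 15) = 3*(17/4 - 15) = 3*(-43/4) = -129/4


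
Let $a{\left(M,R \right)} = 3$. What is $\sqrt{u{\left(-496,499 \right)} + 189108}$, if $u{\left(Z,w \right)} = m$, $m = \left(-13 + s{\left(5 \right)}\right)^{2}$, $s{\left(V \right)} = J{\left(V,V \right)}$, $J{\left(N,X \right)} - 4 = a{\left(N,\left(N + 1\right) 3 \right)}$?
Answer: $6 \sqrt{5254} \approx 434.91$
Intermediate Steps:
$J{\left(N,X \right)} = 7$ ($J{\left(N,X \right)} = 4 + 3 = 7$)
$s{\left(V \right)} = 7$
$m = 36$ ($m = \left(-13 + 7\right)^{2} = \left(-6\right)^{2} = 36$)
$u{\left(Z,w \right)} = 36$
$\sqrt{u{\left(-496,499 \right)} + 189108} = \sqrt{36 + 189108} = \sqrt{189144} = 6 \sqrt{5254}$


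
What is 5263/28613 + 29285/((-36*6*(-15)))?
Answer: 170996765/18541224 ≈ 9.2225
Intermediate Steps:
5263/28613 + 29285/((-36*6*(-15))) = 5263*(1/28613) + 29285/((-216*(-15))) = 5263/28613 + 29285/3240 = 5263/28613 + 29285*(1/3240) = 5263/28613 + 5857/648 = 170996765/18541224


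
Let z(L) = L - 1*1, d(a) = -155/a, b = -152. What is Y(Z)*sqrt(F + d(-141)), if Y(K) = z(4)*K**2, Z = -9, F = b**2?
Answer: 81*sqrt(459352479)/47 ≈ 36937.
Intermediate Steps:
F = 23104 (F = (-152)**2 = 23104)
z(L) = -1 + L (z(L) = L - 1 = -1 + L)
Y(K) = 3*K**2 (Y(K) = (-1 + 4)*K**2 = 3*K**2)
Y(Z)*sqrt(F + d(-141)) = (3*(-9)**2)*sqrt(23104 - 155/(-141)) = (3*81)*sqrt(23104 - 155*(-1/141)) = 243*sqrt(23104 + 155/141) = 243*sqrt(3257819/141) = 243*(sqrt(459352479)/141) = 81*sqrt(459352479)/47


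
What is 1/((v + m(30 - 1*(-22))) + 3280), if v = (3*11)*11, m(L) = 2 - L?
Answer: 1/3593 ≈ 0.00027832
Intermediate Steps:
v = 363 (v = 33*11 = 363)
1/((v + m(30 - 1*(-22))) + 3280) = 1/((363 + (2 - (30 - 1*(-22)))) + 3280) = 1/((363 + (2 - (30 + 22))) + 3280) = 1/((363 + (2 - 1*52)) + 3280) = 1/((363 + (2 - 52)) + 3280) = 1/((363 - 50) + 3280) = 1/(313 + 3280) = 1/3593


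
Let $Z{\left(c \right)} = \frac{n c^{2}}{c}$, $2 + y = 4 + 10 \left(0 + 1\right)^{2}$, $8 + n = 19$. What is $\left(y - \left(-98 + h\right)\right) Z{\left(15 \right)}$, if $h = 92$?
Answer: $2970$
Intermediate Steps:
$n = 11$ ($n = -8 + 19 = 11$)
$y = 12$ ($y = -2 + \left(4 + 10 \left(0 + 1\right)^{2}\right) = -2 + \left(4 + 10 \cdot 1^{2}\right) = -2 + \left(4 + 10 \cdot 1\right) = -2 + \left(4 + 10\right) = -2 + 14 = 12$)
$Z{\left(c \right)} = 11 c$ ($Z{\left(c \right)} = \frac{11 c^{2}}{c} = 11 c$)
$\left(y - \left(-98 + h\right)\right) Z{\left(15 \right)} = \left(12 + \left(98 - 92\right)\right) 11 \cdot 15 = \left(12 + \left(98 - 92\right)\right) 165 = \left(12 + 6\right) 165 = 18 \cdot 165 = 2970$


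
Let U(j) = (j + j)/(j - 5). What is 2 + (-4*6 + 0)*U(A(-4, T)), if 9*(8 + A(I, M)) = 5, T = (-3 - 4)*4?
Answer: -187/7 ≈ -26.714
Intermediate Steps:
T = -28 (T = -7*4 = -28)
A(I, M) = -67/9 (A(I, M) = -8 + (⅑)*5 = -8 + 5/9 = -67/9)
U(j) = 2*j/(-5 + j) (U(j) = (2*j)/(-5 + j) = 2*j/(-5 + j))
2 + (-4*6 + 0)*U(A(-4, T)) = 2 + (-4*6 + 0)*(2*(-67/9)/(-5 - 67/9)) = 2 + (-24 + 0)*(2*(-67/9)/(-112/9)) = 2 - 48*(-67)*(-9)/(9*112) = 2 - 24*67/56 = 2 - 201/7 = -187/7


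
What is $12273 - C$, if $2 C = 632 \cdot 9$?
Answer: $9429$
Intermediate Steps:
$C = 2844$ ($C = \frac{632 \cdot 9}{2} = \frac{1}{2} \cdot 5688 = 2844$)
$12273 - C = 12273 - 2844 = 9429$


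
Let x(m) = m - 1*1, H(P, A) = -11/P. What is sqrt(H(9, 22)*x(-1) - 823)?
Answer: I*sqrt(7385)/3 ≈ 28.645*I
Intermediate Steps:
x(m) = -1 + m (x(m) = m - 1 = -1 + m)
sqrt(H(9, 22)*x(-1) - 823) = sqrt((-11/9)*(-1 - 1) - 823) = sqrt(-11*1/9*(-2) - 823) = sqrt(-11/9*(-2) - 823) = sqrt(22/9 - 823) = sqrt(-7385/9) = I*sqrt(7385)/3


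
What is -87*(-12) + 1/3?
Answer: 3133/3 ≈ 1044.3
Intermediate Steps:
-87*(-12) + 1/3 = 1044 + ⅓ = 3133/3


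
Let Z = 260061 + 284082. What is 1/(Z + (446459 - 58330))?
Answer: 1/932272 ≈ 1.0726e-6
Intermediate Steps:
Z = 544143
1/(Z + (446459 - 58330)) = 1/(544143 + (446459 - 58330)) = 1/(544143 + 388129) = 1/932272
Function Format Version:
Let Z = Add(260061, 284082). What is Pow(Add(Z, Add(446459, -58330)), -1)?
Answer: Rational(1, 932272) ≈ 1.0726e-6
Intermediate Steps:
Z = 544143
Pow(Add(Z, Add(446459, -58330)), -1) = Pow(Add(544143, Add(446459, -58330)), -1) = Pow(Add(544143, 388129), -1) = Pow(932272, -1) = Rational(1, 932272)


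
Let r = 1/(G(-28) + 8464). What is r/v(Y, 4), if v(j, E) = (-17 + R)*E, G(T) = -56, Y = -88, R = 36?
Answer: 1/639008 ≈ 1.5649e-6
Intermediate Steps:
v(j, E) = 19*E (v(j, E) = (-17 + 36)*E = 19*E)
r = 1/8408 (r = 1/(-56 + 8464) = 1/8408 ≈ 0.00011893)
r/v(Y, 4) = 1/(8408*((19*4))) = (1/8408)/76 = (1/8408)*(1/76) = 1/639008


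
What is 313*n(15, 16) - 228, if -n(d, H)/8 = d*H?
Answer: -601188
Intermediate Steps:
n(d, H) = -8*H*d (n(d, H) = -8*d*H = -8*H*d)
313*n(15, 16) - 228 = 313*(-8*16*15) - 228 = 313*(-1920) - 228 = -600960 - 228 = -601188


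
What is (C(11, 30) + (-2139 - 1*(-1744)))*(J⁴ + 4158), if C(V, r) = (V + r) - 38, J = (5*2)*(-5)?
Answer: -2451629936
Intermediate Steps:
J = -50 (J = 10*(-5) = -50)
C(V, r) = -38 + V + r
(C(11, 30) + (-2139 - 1*(-1744)))*(J⁴ + 4158) = ((-38 + 11 + 30) + (-2139 - 1*(-1744)))*((-50)⁴ + 4158) = (3 + (-2139 + 1744))*(6250000 + 4158) = (3 - 395)*6254158 = -392*6254158 = -2451629936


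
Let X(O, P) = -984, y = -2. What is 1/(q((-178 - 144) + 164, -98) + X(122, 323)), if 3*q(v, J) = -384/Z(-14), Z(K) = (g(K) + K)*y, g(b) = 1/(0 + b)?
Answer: -197/194744 ≈ -0.0010116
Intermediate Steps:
g(b) = 1/b
Z(K) = -2*K - 2/K (Z(K) = (1/K + K)*(-2) = (K + 1/K)*(-2) = -2*K - 2/K)
q(v, J) = -896/197 (q(v, J) = (-384/(-2*(-14) - 2/(-14)))/3 = (-384/(28 - 2*(-1/14)))/3 = (-384/(28 + 1/7))/3 = (-384/197/7)/3 = (-384*7/197)/3 = (1/3)*(-2688/197) = -896/197)
1/(q((-178 - 144) + 164, -98) + X(122, 323)) = 1/(-896/197 - 984) = 1/(-194744/197) = -197/194744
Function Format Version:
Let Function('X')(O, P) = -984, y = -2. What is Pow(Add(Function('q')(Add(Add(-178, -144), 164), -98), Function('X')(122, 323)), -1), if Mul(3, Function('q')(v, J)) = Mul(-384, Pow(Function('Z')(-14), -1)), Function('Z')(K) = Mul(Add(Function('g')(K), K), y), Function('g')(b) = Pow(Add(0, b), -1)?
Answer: Rational(-197, 194744) ≈ -0.0010116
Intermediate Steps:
Function('g')(b) = Pow(b, -1)
Function('Z')(K) = Add(Mul(-2, K), Mul(-2, Pow(K, -1))) (Function('Z')(K) = Mul(Add(Pow(K, -1), K), -2) = Mul(Add(K, Pow(K, -1)), -2) = Add(Mul(-2, K), Mul(-2, Pow(K, -1))))
Function('q')(v, J) = Rational(-896, 197) (Function('q')(v, J) = Mul(Rational(1, 3), Mul(-384, Pow(Add(Mul(-2, -14), Mul(-2, Pow(-14, -1))), -1))) = Mul(Rational(1, 3), Mul(-384, Pow(Add(28, Mul(-2, Rational(-1, 14))), -1))) = Mul(Rational(1, 3), Mul(-384, Pow(Add(28, Rational(1, 7)), -1))) = Mul(Rational(1, 3), Mul(-384, Pow(Rational(197, 7), -1))) = Mul(Rational(1, 3), Mul(-384, Rational(7, 197))) = Mul(Rational(1, 3), Rational(-2688, 197)) = Rational(-896, 197))
Pow(Add(Function('q')(Add(Add(-178, -144), 164), -98), Function('X')(122, 323)), -1) = Pow(Add(Rational(-896, 197), -984), -1) = Pow(Rational(-194744, 197), -1) = Rational(-197, 194744)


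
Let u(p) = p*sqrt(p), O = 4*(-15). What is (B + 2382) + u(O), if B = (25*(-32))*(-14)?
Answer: 13582 - 120*I*sqrt(15) ≈ 13582.0 - 464.76*I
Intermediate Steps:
O = -60
u(p) = p**(3/2)
B = 11200 (B = -800*(-14) = 11200)
(B + 2382) + u(O) = (11200 + 2382) + (-60)**(3/2) = 13582 - 120*I*sqrt(15)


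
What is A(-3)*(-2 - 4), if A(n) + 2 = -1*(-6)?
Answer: -24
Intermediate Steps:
A(n) = 4 (A(n) = -2 - 1*(-6) = -2 + 6 = 4)
A(-3)*(-2 - 4) = 4*(-2 - 4) = 4*(-6) = -24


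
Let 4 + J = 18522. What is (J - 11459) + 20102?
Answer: 27161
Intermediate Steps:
J = 18518 (J = -4 + 18522 = 18518)
(J - 11459) + 20102 = (18518 - 11459) + 20102 = 7059 + 20102 = 27161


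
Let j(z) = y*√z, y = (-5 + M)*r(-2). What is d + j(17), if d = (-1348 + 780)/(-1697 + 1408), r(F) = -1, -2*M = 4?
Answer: 568/289 + 7*√17 ≈ 30.827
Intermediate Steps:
M = -2 (M = -½*4 = -2)
y = 7 (y = (-5 - 2)*(-1) = -7*(-1) = 7)
d = 568/289 (d = -568/(-289) = -568*(-1/289) = 568/289 ≈ 1.9654)
j(z) = 7*√z
d + j(17) = 568/289 + 7*√17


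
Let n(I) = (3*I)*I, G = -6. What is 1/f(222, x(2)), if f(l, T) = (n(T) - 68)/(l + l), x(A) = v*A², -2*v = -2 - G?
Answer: 111/31 ≈ 3.5806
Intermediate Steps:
v = -2 (v = -(-2 - 1*(-6))/2 = -(-2 + 6)/2 = -½*4 = -2)
n(I) = 3*I²
x(A) = -2*A²
f(l, T) = (-68 + 3*T²)/(2*l) (f(l, T) = (3*T² - 68)/(l + l) = (-68 + 3*T²)/((2*l)) = (-68 + 3*T²)*(1/(2*l)) = (-68 + 3*T²)/(2*l))
1/f(222, x(2)) = 1/((½)*(-68 + 3*(-2*2²)²)/222) = 1/((½)*(1/222)*(-68 + 3*(-2*4)²)) = 1/((½)*(1/222)*(-68 + 3*(-8)²)) = 1/((½)*(1/222)*(-68 + 3*64)) = 1/((½)*(1/222)*(-68 + 192)) = 1/((½)*(1/222)*124) = 1/(31/111) = 111/31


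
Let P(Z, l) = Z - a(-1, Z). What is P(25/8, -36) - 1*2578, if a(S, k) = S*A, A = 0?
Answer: -20599/8 ≈ -2574.9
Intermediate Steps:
a(S, k) = 0 (a(S, k) = S*0 = 0)
P(Z, l) = Z (P(Z, l) = Z - 1*0 = Z + 0 = Z)
P(25/8, -36) - 1*2578 = 25/8 - 1*2578 = 25*(1/8) - 2578 = 25/8 - 2578 = -20599/8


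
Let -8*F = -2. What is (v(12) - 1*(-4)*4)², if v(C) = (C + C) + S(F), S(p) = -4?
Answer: 1296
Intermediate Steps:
F = ¼ (F = -⅛*(-2) = ¼ ≈ 0.25000)
v(C) = -4 + 2*C (v(C) = (C + C) - 4 = 2*C - 4 = -4 + 2*C)
(v(12) - 1*(-4)*4)² = ((-4 + 2*12) - 1*(-4)*4)² = ((-4 + 24) + 4*4)² = (20 + 16)² = 36² = 1296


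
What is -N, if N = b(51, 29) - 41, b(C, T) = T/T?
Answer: 40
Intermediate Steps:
b(C, T) = 1
N = -40 (N = 1 - 41 = -40)
-N = -1*(-40) = 40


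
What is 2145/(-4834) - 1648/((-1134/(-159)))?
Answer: -211515853/913626 ≈ -231.51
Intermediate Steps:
2145/(-4834) - 1648/((-1134/(-159))) = 2145*(-1/4834) - 1648/((-1134*(-1/159))) = -2145/4834 - 1648/378/53 = -2145/4834 - 1648*53/378 = -2145/4834 - 43672/189 = -211515853/913626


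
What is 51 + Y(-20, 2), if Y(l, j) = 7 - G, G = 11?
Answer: 47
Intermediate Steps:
Y(l, j) = -4 (Y(l, j) = 7 - 1*11 = 7 - 11 = -4)
51 + Y(-20, 2) = 51 - 4 = 47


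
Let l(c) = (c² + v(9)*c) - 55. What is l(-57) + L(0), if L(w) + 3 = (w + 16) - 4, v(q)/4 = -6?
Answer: 4571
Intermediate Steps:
v(q) = -24 (v(q) = 4*(-6) = -24)
l(c) = -55 + c² - 24*c (l(c) = (c² - 24*c) - 55 = -55 + c² - 24*c)
L(w) = 9 + w (L(w) = -3 + ((w + 16) - 4) = -3 + ((16 + w) - 4) = -3 + (12 + w) = 9 + w)
l(-57) + L(0) = (-55 + (-57)² - 24*(-57)) + (9 + 0) = (-55 + 3249 + 1368) + 9 = 4562 + 9 = 4571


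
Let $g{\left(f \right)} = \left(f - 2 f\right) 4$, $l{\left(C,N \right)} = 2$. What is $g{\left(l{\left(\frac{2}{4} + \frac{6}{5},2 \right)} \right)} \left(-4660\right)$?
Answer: $37280$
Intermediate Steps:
$g{\left(f \right)} = - 4 f$ ($g{\left(f \right)} = - f 4 = - 4 f$)
$g{\left(l{\left(\frac{2}{4} + \frac{6}{5},2 \right)} \right)} \left(-4660\right) = \left(-4\right) 2 \left(-4660\right) = \left(-8\right) \left(-4660\right) = 37280$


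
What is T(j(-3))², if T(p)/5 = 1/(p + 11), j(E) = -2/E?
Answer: 9/49 ≈ 0.18367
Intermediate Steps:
T(p) = 5/(11 + p) (T(p) = 5/(p + 11) = 5/(11 + p))
T(j(-3))² = (5/(11 - 2/(-3)))² = (5/(11 - 2*(-⅓)))² = (5/(11 + ⅔))² = (5/(35/3))² = (5*(3/35))² = (3/7)² = 9/49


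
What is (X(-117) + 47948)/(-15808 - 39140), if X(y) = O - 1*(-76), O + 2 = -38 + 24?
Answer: -12002/13737 ≈ -0.87370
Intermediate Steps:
O = -16 (O = -2 + (-38 + 24) = -2 - 14 = -16)
X(y) = 60 (X(y) = -16 - 1*(-76) = -16 + 76 = 60)
(X(-117) + 47948)/(-15808 - 39140) = (60 + 47948)/(-15808 - 39140) = 48008/(-54948) = 48008*(-1/54948) = -12002/13737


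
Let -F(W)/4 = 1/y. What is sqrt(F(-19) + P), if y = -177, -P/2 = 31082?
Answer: 4*I*sqrt(121720953)/177 ≈ 249.33*I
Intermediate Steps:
P = -62164 (P = -2*31082 = -62164)
F(W) = 4/177 (F(W) = -4/(-177) = -4*(-1/177) = 4/177)
sqrt(F(-19) + P) = sqrt(4/177 - 62164) = sqrt(-11003024/177) = 4*I*sqrt(121720953)/177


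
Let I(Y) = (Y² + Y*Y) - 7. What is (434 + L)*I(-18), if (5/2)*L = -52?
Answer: 1324306/5 ≈ 2.6486e+5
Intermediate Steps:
I(Y) = -7 + 2*Y² (I(Y) = (Y² + Y²) - 7 = 2*Y² - 7 = -7 + 2*Y²)
L = -104/5 (L = (⅖)*(-52) = -104/5 ≈ -20.800)
(434 + L)*I(-18) = (434 - 104/5)*(-7 + 2*(-18)²) = 2066*(-7 + 2*324)/5 = 2066*(-7 + 648)/5 = (2066/5)*641 = 1324306/5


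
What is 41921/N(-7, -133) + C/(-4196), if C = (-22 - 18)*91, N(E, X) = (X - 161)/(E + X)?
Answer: 439770400/22029 ≈ 19963.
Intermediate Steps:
N(E, X) = (-161 + X)/(E + X)
C = -3640 (C = -40*91 = -3640)
41921/N(-7, -133) + C/(-4196) = 41921/(((-161 - 133)/(-7 - 133))) - 3640/(-4196) = 41921/((-294/(-140))) - 3640*(-1/4196) = 41921/((-1/140*(-294))) + 910/1049 = 41921/(21/10) + 910/1049 = 41921*(10/21) + 910/1049 = 419210/21 + 910/1049 = 439770400/22029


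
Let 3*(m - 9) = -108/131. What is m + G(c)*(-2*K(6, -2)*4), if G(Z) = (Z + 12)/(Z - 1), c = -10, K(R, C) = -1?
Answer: 10477/1441 ≈ 7.2706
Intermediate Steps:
G(Z) = (12 + Z)/(-1 + Z)
m = 1143/131 (m = 9 + (-108/131)/3 = 9 + (-108*1/131)/3 = 9 + (⅓)*(-108/131) = 9 - 36/131 = 1143/131 ≈ 8.7252)
m + G(c)*(-2*K(6, -2)*4) = 1143/131 + ((12 - 10)/(-1 - 10))*(-2*(-1)*4) = 1143/131 + (2/(-11))*(2*4) = 1143/131 - 1/11*2*8 = 1143/131 - 2/11*8 = 1143/131 - 16/11 = 10477/1441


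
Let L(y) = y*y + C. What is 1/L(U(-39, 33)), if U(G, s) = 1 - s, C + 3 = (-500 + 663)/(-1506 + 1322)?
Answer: 184/187701 ≈ 0.00098028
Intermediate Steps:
C = -715/184 (C = -3 + (-500 + 663)/(-1506 + 1322) = -3 + 163/(-184) = -3 + 163*(-1/184) = -3 - 163/184 = -715/184 ≈ -3.8859)
L(y) = -715/184 + y² (L(y) = y*y - 715/184 = y² - 715/184 = -715/184 + y²)
1/L(U(-39, 33)) = 1/(-715/184 + (1 - 1*33)²) = 1/(-715/184 + (1 - 33)²) = 1/(-715/184 + (-32)²) = 1/(-715/184 + 1024) = 1/(187701/184) = 184/187701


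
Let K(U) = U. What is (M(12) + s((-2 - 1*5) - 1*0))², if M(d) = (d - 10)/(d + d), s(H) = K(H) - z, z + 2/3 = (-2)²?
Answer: 1681/16 ≈ 105.06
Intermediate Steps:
z = 10/3 (z = -⅔ + (-2)² = -⅔ + 4 = 10/3 ≈ 3.3333)
s(H) = -10/3 + H (s(H) = H - 1*10/3 = H - 10/3 = -10/3 + H)
M(d) = (-10 + d)/(2*d) (M(d) = (-10 + d)/((2*d)) = (-10 + d)*(1/(2*d)) = (-10 + d)/(2*d))
(M(12) + s((-2 - 1*5) - 1*0))² = ((½)*(-10 + 12)/12 + (-10/3 + ((-2 - 1*5) - 1*0)))² = ((½)*(1/12)*2 + (-10/3 + ((-2 - 5) + 0)))² = (1/12 + (-10/3 + (-7 + 0)))² = (1/12 + (-10/3 - 7))² = (1/12 - 31/3)² = (-41/4)² = 1681/16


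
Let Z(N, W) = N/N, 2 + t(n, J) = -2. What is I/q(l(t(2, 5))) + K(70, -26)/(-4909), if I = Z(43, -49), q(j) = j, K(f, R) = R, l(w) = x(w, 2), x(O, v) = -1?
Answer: -4883/4909 ≈ -0.99470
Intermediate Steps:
t(n, J) = -4 (t(n, J) = -2 - 2 = -4)
Z(N, W) = 1
l(w) = -1
I = 1
I/q(l(t(2, 5))) + K(70, -26)/(-4909) = 1/(-1) - 26/(-4909) = 1*(-1) - 26*(-1/4909) = -1 + 26/4909 = -4883/4909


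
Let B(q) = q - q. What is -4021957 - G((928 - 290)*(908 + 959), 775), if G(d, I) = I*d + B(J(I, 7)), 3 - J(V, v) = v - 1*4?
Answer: -927160107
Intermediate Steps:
J(V, v) = 7 - v (J(V, v) = 3 - (v - 1*4) = 3 - (v - 4) = 3 - (-4 + v) = 3 + (4 - v) = 7 - v)
B(q) = 0
G(d, I) = I*d (G(d, I) = I*d + 0 = I*d)
-4021957 - G((928 - 290)*(908 + 959), 775) = -4021957 - 775*(928 - 290)*(908 + 959) = -4021957 - 775*638*1867 = -4021957 - 775*1191146 = -4021957 - 1*923138150 = -4021957 - 923138150 = -927160107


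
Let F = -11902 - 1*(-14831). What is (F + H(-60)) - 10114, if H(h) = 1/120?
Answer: -862199/120 ≈ -7185.0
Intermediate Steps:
F = 2929 (F = -11902 + 14831 = 2929)
H(h) = 1/120
(F + H(-60)) - 10114 = (2929 + 1/120) - 10114 = 351481/120 - 10114 = -862199/120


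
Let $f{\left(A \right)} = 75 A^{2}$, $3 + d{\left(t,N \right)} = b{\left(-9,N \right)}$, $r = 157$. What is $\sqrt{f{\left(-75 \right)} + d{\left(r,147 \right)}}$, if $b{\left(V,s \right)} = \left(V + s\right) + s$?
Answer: $\sqrt{422157} \approx 649.74$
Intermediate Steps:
$b{\left(V,s \right)} = V + 2 s$
$d{\left(t,N \right)} = -12 + 2 N$ ($d{\left(t,N \right)} = -3 + \left(-9 + 2 N\right) = -12 + 2 N$)
$\sqrt{f{\left(-75 \right)} + d{\left(r,147 \right)}} = \sqrt{75 \left(-75\right)^{2} + \left(-12 + 2 \cdot 147\right)} = \sqrt{75 \cdot 5625 + \left(-12 + 294\right)} = \sqrt{421875 + 282} = \sqrt{422157}$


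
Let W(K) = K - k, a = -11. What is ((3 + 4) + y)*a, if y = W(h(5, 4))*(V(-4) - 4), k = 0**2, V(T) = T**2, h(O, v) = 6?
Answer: -869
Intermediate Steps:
k = 0
W(K) = K (W(K) = K - 1*0 = K + 0 = K)
y = 72 (y = 6*((-4)**2 - 4) = 6*(16 - 4) = 6*12 = 72)
((3 + 4) + y)*a = ((3 + 4) + 72)*(-11) = (7 + 72)*(-11) = 79*(-11) = -869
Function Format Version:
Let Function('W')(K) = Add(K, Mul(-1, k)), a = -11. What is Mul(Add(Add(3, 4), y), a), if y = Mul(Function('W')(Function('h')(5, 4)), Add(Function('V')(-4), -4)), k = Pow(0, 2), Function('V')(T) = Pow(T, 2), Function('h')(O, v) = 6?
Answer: -869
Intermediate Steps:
k = 0
Function('W')(K) = K (Function('W')(K) = Add(K, Mul(-1, 0)) = Add(K, 0) = K)
y = 72 (y = Mul(6, Add(Pow(-4, 2), -4)) = Mul(6, Add(16, -4)) = Mul(6, 12) = 72)
Mul(Add(Add(3, 4), y), a) = Mul(Add(Add(3, 4), 72), -11) = Mul(Add(7, 72), -11) = Mul(79, -11) = -869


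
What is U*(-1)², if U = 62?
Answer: 62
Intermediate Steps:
U*(-1)² = 62*(-1)² = 62*1 = 62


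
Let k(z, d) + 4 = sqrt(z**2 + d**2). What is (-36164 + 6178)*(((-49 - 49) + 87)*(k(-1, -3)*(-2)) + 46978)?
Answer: -1406043540 - 659692*sqrt(10) ≈ -1.4081e+9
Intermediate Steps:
k(z, d) = -4 + sqrt(d**2 + z**2) (k(z, d) = -4 + sqrt(z**2 + d**2) = -4 + sqrt(d**2 + z**2))
(-36164 + 6178)*(((-49 - 49) + 87)*(k(-1, -3)*(-2)) + 46978) = (-36164 + 6178)*(((-49 - 49) + 87)*((-4 + sqrt((-3)**2 + (-1)**2))*(-2)) + 46978) = -29986*((-98 + 87)*((-4 + sqrt(9 + 1))*(-2)) + 46978) = -29986*(-11*(-4 + sqrt(10))*(-2) + 46978) = -29986*(-11*(8 - 2*sqrt(10)) + 46978) = -29986*((-88 + 22*sqrt(10)) + 46978) = -29986*(46890 + 22*sqrt(10)) = -1406043540 - 659692*sqrt(10)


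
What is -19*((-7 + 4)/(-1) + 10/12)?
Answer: -437/6 ≈ -72.833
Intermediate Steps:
-19*((-7 + 4)/(-1) + 10/12) = -19*(-3*(-1) + 10*(1/12)) = -19*(3 + ⅚) = -19*23/6 = -437/6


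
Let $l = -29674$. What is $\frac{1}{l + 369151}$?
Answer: $\frac{1}{339477} \approx 2.9457 \cdot 10^{-6}$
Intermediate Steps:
$\frac{1}{l + 369151} = \frac{1}{-29674 + 369151} = \frac{1}{339477}$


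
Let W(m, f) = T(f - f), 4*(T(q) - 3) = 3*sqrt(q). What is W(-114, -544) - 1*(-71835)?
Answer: 71838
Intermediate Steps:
T(q) = 3 + 3*sqrt(q)/4 (T(q) = 3 + (3*sqrt(q))/4 = 3 + 3*sqrt(q)/4)
W(m, f) = 3 (W(m, f) = 3 + 3*sqrt(f - f)/4 = 3 + 3*sqrt(0)/4 = 3 + (3/4)*0 = 3 + 0 = 3)
W(-114, -544) - 1*(-71835) = 3 - 1*(-71835) = 3 + 71835 = 71838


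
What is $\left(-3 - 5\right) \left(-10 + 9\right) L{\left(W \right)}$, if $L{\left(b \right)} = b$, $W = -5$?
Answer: $-40$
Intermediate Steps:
$\left(-3 - 5\right) \left(-10 + 9\right) L{\left(W \right)} = \left(-3 - 5\right) \left(-10 + 9\right) \left(-5\right) = \left(-8\right) \left(-1\right) \left(-5\right) = 8 \left(-5\right) = -40$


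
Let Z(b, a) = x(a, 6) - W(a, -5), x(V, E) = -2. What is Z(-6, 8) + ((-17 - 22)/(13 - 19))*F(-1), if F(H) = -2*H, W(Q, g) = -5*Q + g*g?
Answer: 26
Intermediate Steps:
W(Q, g) = g² - 5*Q (W(Q, g) = -5*Q + g² = g² - 5*Q)
Z(b, a) = -27 + 5*a (Z(b, a) = -2 - ((-5)² - 5*a) = -2 - (25 - 5*a) = -2 + (-25 + 5*a) = -27 + 5*a)
Z(-6, 8) + ((-17 - 22)/(13 - 19))*F(-1) = (-27 + 5*8) + ((-17 - 22)/(13 - 19))*(-2*(-1)) = (-27 + 40) - 39/(-6)*2 = 13 - 39*(-⅙)*2 = 13 + (13/2)*2 = 13 + 13 = 26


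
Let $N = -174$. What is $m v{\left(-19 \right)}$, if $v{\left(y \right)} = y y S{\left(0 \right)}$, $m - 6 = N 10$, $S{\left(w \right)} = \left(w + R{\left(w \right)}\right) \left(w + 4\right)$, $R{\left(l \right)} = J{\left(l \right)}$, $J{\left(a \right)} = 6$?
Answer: $-15023376$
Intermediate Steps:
$R{\left(l \right)} = 6$
$S{\left(w \right)} = \left(4 + w\right) \left(6 + w\right)$ ($S{\left(w \right)} = \left(w + 6\right) \left(w + 4\right) = \left(6 + w\right) \left(4 + w\right) = \left(4 + w\right) \left(6 + w\right)$)
$m = -1734$ ($m = 6 - 1740 = -1734$)
$v{\left(y \right)} = 24 y^{2}$ ($v{\left(y \right)} = y y \left(24 + 0^{2} + 10 \cdot 0\right) = y^{2} \left(24 + 0 + 0\right) = y^{2} \cdot 24 = 24 y^{2}$)
$m v{\left(-19 \right)} = - 1734 \cdot 24 \left(-19\right)^{2} = - 1734 \cdot 24 \cdot 361 = \left(-1734\right) 8664 = -15023376$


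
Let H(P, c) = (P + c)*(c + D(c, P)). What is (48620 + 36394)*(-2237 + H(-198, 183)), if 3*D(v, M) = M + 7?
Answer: -342351378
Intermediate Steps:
D(v, M) = 7/3 + M/3 (D(v, M) = (M + 7)/3 = (7 + M)/3 = 7/3 + M/3)
H(P, c) = (P + c)*(7/3 + c + P/3) (H(P, c) = (P + c)*(c + (7/3 + P/3)) = (P + c)*(7/3 + c + P/3))
(48620 + 36394)*(-2237 + H(-198, 183)) = (48620 + 36394)*(-2237 + (183**2 - 198*183 + (1/3)*(-198)*(7 - 198) + (1/3)*183*(7 - 198))) = 85014*(-2237 + (33489 - 36234 + (1/3)*(-198)*(-191) + (1/3)*183*(-191))) = 85014*(-2237 + (33489 - 36234 + 12606 - 11651)) = 85014*(-2237 - 1790) = 85014*(-4027) = -342351378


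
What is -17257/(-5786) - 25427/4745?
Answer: -65236157/27454570 ≈ -2.3761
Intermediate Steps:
-17257/(-5786) - 25427/4745 = -17257*(-1/5786) - 25427*1/4745 = 17257/5786 - 25427/4745 = -65236157/27454570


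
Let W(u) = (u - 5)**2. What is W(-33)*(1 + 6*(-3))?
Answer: -24548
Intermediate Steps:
W(u) = (-5 + u)**2
W(-33)*(1 + 6*(-3)) = (-5 - 33)**2*(1 + 6*(-3)) = (-38)**2*(1 - 18) = 1444*(-17) = -24548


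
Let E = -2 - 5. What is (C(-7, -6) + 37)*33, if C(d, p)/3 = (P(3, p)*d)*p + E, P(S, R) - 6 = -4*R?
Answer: 125268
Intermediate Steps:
P(S, R) = 6 - 4*R
E = -7
C(d, p) = -21 + 3*d*p*(6 - 4*p) (C(d, p) = 3*(((6 - 4*p)*d)*p - 7) = 3*((d*(6 - 4*p))*p - 7) = 3*(d*p*(6 - 4*p) - 7) = 3*(-7 + d*p*(6 - 4*p)) = -21 + 3*d*p*(6 - 4*p))
(C(-7, -6) + 37)*33 = ((-21 - 12*(-7)*(-6)² + 18*(-7)*(-6)) + 37)*33 = ((-21 - 12*(-7)*36 + 756) + 37)*33 = ((-21 + 3024 + 756) + 37)*33 = (3759 + 37)*33 = 3796*33 = 125268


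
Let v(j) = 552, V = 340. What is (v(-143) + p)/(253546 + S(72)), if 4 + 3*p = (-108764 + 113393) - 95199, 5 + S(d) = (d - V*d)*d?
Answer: 88918/4511505 ≈ 0.019709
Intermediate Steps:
S(d) = -5 - 339*d**2 (S(d) = -5 + (d - 340*d)*d = -5 + (-339*d)*d = -5 - 339*d**2)
p = -90574/3 (p = -4/3 + ((-108764 + 113393) - 95199)/3 = -4/3 + (4629 - 95199)/3 = -4/3 + (1/3)*(-90570) = -4/3 - 30190 = -90574/3 ≈ -30191.)
(v(-143) + p)/(253546 + S(72)) = (552 - 90574/3)/(253546 + (-5 - 339*72**2)) = -88918/(3*(253546 + (-5 - 339*5184))) = -88918/(3*(253546 + (-5 - 1757376))) = -88918/(3*(253546 - 1757381)) = -88918/3/(-1503835) = -88918/3*(-1/1503835) = 88918/4511505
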